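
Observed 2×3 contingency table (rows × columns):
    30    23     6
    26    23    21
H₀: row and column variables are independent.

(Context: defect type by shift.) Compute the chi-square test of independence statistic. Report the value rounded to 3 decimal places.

test statistic = 7.737

Row totals [59, 70], col totals [56, 46, 27], n=129
χ² = (30−25.61)²/25.61 + (23−21.04)²/21.04 + (6−12.35)²/12.35 + (26−30.39)²/30.39 + (23−24.96)²/24.96 + (21−14.65)²/14.65 = 7.7373
df = 2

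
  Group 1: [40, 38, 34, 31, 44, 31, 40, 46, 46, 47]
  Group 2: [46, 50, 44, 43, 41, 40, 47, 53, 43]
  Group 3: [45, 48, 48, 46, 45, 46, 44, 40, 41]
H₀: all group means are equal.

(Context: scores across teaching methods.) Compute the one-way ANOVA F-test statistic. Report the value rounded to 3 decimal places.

Group means [39.70, 45.22, 44.78], grand mean 43.107
SSB = Σnᵢ(x̄ᵢ−x̄)² = 181.467; SSW = ΣΣ(x−x̄ᵢ)² = 543.211
MSB = 181.467/2 = 90.7337; MSW = 543.211/25 = 21.7284
F = MSB/MSW = 4.1758
df = (2, 25)

test statistic = 4.176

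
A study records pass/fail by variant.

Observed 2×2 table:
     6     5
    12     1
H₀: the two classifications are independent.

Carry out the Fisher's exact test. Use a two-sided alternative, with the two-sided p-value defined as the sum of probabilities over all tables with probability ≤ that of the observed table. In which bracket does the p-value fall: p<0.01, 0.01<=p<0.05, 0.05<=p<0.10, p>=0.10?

Margins: r₁=11, r₂=13, c₁=18, c₂=6, n=24
p_obs = C(11,6)·C(13,12)/C(24,18); sum pmf over tables with pmf ≤ p_obs
p-value (two-sided) = 0.06080
→ bracket: 0.05<=p<0.10

p-value bracket: 0.05<=p<0.10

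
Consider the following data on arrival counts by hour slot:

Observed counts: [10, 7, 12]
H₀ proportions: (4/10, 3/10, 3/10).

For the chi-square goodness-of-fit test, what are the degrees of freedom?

df = k − 1 = 3 − 1 = 2

degrees of freedom = 2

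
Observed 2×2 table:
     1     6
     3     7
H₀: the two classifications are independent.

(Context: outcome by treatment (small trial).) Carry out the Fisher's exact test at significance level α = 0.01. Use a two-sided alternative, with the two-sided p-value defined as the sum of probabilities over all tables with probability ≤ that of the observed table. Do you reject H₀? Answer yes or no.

reject H₀: no

Margins: r₁=7, r₂=10, c₁=4, c₂=13, n=17
p_obs = C(7,1)·C(10,3)/C(17,4); sum pmf over tables with pmf ≤ p_obs
p-value (two-sided) = 0.60294
At α=0.01: p ≥ α → fail to reject H₀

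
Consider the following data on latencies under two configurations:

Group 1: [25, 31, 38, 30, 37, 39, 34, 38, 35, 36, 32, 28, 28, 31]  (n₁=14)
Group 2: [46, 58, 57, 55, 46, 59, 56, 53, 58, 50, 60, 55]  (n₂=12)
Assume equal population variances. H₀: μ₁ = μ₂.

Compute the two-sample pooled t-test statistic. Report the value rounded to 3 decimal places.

x̄₁=33.000, s₁=4.368, n₁=14
x̄₂=54.417, s₂=4.776, n₂=12
s_p² = [13·4.368² + 11·4.776²]/24 = 20.7882
SE = √(s_p²·(1/14+1/12)) = 1.7937
t = (33.000−54.417)/1.7937 = -11.9402
df = 24

test statistic = -11.940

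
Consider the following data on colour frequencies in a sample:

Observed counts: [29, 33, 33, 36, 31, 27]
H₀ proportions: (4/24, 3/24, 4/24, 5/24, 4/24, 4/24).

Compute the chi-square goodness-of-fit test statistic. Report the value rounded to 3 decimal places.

n = 189; E_i = n·p_i = [31.50, 23.62, 31.50, 39.38, 31.50, 31.50]
χ² = (29−31.50)²/31.50 + (33−23.62)²/23.62 + (33−31.50)²/31.50 + (36−39.38)²/39.38 + (31−31.50)²/31.50 + (27−31.50)²/31.50 = 4.9302
df = 5

test statistic = 4.930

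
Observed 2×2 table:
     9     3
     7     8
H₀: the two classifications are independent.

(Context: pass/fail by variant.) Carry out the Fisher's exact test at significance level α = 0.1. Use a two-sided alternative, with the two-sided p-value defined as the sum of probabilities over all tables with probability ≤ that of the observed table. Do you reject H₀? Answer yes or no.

reject H₀: no

Margins: r₁=12, r₂=15, c₁=16, c₂=11, n=27
p_obs = C(12,9)·C(15,7)/C(27,16); sum pmf over tables with pmf ≤ p_obs
p-value (two-sided) = 0.23883
At α=0.1: p ≥ α → fail to reject H₀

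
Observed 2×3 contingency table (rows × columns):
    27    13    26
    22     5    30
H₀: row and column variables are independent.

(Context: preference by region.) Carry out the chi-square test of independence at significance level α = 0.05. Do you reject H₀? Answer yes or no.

reject H₀: no

Row totals [66, 57], col totals [49, 18, 56], n=123
χ² = (27−26.29)²/26.29 + (13−9.66)²/9.66 + (26−30.05)²/30.05 + (22−22.71)²/22.71 + (5−8.34)²/8.34 + (30−25.95)²/25.95 = 3.7128
df = 2
p-value (upper-tail) = 0.15623
At α=0.05: p ≥ α → fail to reject H₀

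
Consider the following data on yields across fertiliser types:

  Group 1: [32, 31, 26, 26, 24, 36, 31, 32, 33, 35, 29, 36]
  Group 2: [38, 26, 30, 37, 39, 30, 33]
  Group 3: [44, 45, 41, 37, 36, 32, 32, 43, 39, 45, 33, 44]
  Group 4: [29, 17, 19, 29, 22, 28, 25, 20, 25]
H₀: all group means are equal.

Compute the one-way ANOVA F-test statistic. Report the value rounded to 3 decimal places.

test statistic = 19.728

Group means [30.92, 33.29, 39.25, 23.78], grand mean 32.225
SSB = Σnᵢ(x̄ᵢ−x̄)² = 1262.824; SSW = ΣΣ(x−x̄ᵢ)² = 768.151
MSB = 1262.824/3 = 420.9414; MSW = 768.151/36 = 21.3375
F = MSB/MSW = 19.7278
df = (3, 36)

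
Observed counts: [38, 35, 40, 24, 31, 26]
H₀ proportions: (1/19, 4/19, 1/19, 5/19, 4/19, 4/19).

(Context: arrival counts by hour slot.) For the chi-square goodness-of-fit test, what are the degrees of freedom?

df = k − 1 = 6 − 1 = 5

degrees of freedom = 5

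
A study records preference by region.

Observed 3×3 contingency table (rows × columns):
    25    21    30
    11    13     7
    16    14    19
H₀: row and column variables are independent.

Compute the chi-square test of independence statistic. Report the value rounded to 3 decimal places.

Row totals [76, 31, 49], col totals [52, 48, 56], n=156
χ² = (25−25.33)²/25.33 + (21−23.38)²/23.38 + (30−27.28)²/27.28 + (11−10.33)²/10.33 + (13−9.54)²/9.54 + (7−11.13)²/11.13 + (16−16.33)²/16.33 + (14−15.08)²/15.08 + (19−17.59)²/17.59 = 3.5458
df = 4

test statistic = 3.546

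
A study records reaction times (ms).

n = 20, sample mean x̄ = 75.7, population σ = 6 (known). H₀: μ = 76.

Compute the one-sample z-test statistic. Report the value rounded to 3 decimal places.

test statistic = -0.224

SE = σ/√n = 6/√20 = 1.3416
z = (x̄−μ₀)/SE = (75.7−76)/1.3416 = -0.2236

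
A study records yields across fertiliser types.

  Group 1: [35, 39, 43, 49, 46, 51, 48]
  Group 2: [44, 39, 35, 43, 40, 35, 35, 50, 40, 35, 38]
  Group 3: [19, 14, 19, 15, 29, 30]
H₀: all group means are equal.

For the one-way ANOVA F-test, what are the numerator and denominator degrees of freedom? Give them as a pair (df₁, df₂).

degrees of freedom = [2, 21]

k = 3 groups, N = 24 total
df = (k−1, N−k) = (3−1, 24−3) = (2, 21)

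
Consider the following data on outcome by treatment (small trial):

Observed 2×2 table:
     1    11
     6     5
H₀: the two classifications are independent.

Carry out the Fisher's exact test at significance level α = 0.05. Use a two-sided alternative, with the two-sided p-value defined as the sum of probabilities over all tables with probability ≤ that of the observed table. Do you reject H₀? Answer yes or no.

Margins: r₁=12, r₂=11, c₁=7, c₂=16, n=23
p_obs = C(12,1)·C(11,6)/C(23,7); sum pmf over tables with pmf ≤ p_obs
p-value (two-sided) = 0.02719
At α=0.05: p < α → reject H₀

reject H₀: yes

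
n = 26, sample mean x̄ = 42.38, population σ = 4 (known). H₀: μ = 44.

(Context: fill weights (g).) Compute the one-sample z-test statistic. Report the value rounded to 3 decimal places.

SE = σ/√n = 4/√26 = 0.7845
z = (x̄−μ₀)/SE = (42.38−44)/0.7845 = -2.0651

test statistic = -2.065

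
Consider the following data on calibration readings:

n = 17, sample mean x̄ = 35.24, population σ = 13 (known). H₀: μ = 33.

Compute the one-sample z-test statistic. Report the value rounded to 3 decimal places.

SE = σ/√n = 13/√17 = 3.1530
z = (x̄−μ₀)/SE = (35.24−33)/3.1530 = 0.7104

test statistic = 0.710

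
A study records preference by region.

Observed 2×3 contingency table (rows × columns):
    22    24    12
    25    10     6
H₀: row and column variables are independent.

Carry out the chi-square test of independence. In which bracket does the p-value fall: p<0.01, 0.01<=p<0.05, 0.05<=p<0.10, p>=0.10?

p-value bracket: 0.05<=p<0.10

Row totals [58, 41], col totals [47, 34, 18], n=99
χ² = (22−27.54)²/27.54 + (24−19.92)²/19.92 + (12−10.55)²/10.55 + (25−19.46)²/19.46 + (10−14.08)²/14.08 + (6−7.45)²/7.45 = 5.1900
df = 2
p-value (upper-tail) = 0.07464
→ bracket: 0.05<=p<0.10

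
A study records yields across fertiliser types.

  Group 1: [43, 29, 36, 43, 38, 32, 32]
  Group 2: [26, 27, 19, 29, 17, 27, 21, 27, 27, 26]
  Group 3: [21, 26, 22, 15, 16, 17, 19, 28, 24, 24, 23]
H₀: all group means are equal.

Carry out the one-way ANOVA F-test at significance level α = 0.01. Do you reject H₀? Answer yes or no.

Group means [36.14, 24.60, 21.36], grand mean 26.214
SSB = Σnᵢ(x̄ᵢ−x̄)² = 974.912; SSW = ΣΣ(x−x̄ᵢ)² = 507.803
MSB = 974.912/2 = 487.4558; MSW = 507.803/25 = 20.3121
F = MSB/MSW = 23.9983
df = (2, 25)
p-value (upper-tail) = 0.00000
At α=0.01: p < α → reject H₀

reject H₀: yes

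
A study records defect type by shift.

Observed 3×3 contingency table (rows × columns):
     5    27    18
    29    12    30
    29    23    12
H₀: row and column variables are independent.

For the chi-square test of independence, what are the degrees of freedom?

degrees of freedom = 4

df = (r−1)(c−1) = (3−1)·(3−1) = 4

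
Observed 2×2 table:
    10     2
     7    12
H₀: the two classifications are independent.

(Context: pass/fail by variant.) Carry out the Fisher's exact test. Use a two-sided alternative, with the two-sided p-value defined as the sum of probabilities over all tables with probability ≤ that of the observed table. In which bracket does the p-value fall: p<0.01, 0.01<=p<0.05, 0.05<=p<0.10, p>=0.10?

p-value bracket: 0.01<=p<0.05

Margins: r₁=12, r₂=19, c₁=17, c₂=14, n=31
p_obs = C(12,10)·C(19,7)/C(31,17); sum pmf over tables with pmf ≤ p_obs
p-value (two-sided) = 0.02447
→ bracket: 0.01<=p<0.05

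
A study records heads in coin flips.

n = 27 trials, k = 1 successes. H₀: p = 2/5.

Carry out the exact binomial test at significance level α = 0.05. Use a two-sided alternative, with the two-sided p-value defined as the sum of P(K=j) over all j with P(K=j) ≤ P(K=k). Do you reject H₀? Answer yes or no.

reject H₀: yes

Exact binomial: n=27, k=1, p₀=2/5=0.4000
P(X=j) = C(n,j)·p₀^j·(1−p₀)^(n−j); p = Σ P(X=j) over j with P(X=j) ≤ P(X=1)
p-value (two-sided) = 0.00003
At α=0.05: p < α → reject H₀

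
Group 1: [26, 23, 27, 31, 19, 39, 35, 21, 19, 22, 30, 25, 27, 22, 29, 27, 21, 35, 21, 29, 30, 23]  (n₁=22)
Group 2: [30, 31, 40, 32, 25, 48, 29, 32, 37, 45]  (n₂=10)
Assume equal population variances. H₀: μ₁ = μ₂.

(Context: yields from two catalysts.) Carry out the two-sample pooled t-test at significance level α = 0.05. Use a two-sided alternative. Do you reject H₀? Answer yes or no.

x̄₁=26.409, s₁=5.474, n₁=22
x̄₂=34.900, s₂=7.400, n₂=10
s_p² = [21·5.474² + 9·7.400²]/30 = 37.4073
SE = √(s_p²·(1/22+1/10)) = 2.3326
t = (26.409−34.900)/2.3326 = -3.6401
df = 30
p-value (two-sided) = 0.00102
At α=0.05: p < α → reject H₀

reject H₀: yes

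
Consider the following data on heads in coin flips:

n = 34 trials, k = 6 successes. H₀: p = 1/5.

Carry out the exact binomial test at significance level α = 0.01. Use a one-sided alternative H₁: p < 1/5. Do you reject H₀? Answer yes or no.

reject H₀: no

Exact binomial: n=34, k=6, p₀=1/5=0.2000
P(X≤6) from Σ C(n,i)·p₀^i·(1−p₀)^(n−i)
p-value (one-sided, H₁ less) = 0.46614
At α=0.01: p ≥ α → fail to reject H₀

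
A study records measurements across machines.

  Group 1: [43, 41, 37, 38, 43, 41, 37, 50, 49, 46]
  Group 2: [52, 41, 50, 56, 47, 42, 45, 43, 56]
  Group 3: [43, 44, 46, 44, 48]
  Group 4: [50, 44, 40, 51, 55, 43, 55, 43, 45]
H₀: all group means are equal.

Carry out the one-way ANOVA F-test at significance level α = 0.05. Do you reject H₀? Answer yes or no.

Group means [42.50, 48.00, 45.00, 47.33], grand mean 45.697
SSB = Σnᵢ(x̄ᵢ−x̄)² = 176.470; SSW = ΣΣ(x−x̄ᵢ)² = 726.500
MSB = 176.470/3 = 58.8232; MSW = 726.500/29 = 25.0517
F = MSB/MSW = 2.3481
df = (3, 29)
p-value (upper-tail) = 0.09323
At α=0.05: p ≥ α → fail to reject H₀

reject H₀: no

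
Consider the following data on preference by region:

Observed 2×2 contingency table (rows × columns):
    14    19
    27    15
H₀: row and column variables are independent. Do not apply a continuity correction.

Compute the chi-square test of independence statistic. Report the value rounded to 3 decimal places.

Row totals [33, 42], col totals [41, 34], n=75
χ² = (14−18.04)²/18.04 + (19−14.96)²/14.96 + (27−22.96)²/22.96 + (15−19.04)²/19.04 = 3.5639
df = 1

test statistic = 3.564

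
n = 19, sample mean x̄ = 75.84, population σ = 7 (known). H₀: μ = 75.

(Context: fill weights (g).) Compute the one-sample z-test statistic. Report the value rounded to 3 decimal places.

SE = σ/√n = 7/√19 = 1.6059
z = (x̄−μ₀)/SE = (75.84−75)/1.6059 = 0.5231

test statistic = 0.523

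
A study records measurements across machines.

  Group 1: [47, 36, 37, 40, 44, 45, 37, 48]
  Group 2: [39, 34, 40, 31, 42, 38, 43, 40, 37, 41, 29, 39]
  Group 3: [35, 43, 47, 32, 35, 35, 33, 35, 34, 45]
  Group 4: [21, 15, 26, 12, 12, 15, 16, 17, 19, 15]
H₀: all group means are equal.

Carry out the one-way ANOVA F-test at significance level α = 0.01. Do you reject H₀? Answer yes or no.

Group means [41.75, 37.75, 37.40, 16.80], grand mean 33.225
SSB = Σnᵢ(x̄ᵢ−x̄)² = 3699.225; SSW = ΣΣ(x−x̄ᵢ)² = 797.750
MSB = 3699.225/3 = 1233.0750; MSW = 797.750/36 = 22.1597
F = MSB/MSW = 55.6449
df = (3, 36)
p-value (upper-tail) = 0.00000
At α=0.01: p < α → reject H₀

reject H₀: yes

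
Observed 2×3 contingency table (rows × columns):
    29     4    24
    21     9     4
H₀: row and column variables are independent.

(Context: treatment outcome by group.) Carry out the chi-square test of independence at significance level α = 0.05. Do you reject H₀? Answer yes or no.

Row totals [57, 34], col totals [50, 13, 28], n=91
χ² = (29−31.32)²/31.32 + (4−8.14)²/8.14 + (24−17.54)²/17.54 + (21−18.68)²/18.68 + (9−4.86)²/4.86 + (4−10.46)²/10.46 = 12.4724
df = 2
p-value (upper-tail) = 0.00196
At α=0.05: p < α → reject H₀

reject H₀: yes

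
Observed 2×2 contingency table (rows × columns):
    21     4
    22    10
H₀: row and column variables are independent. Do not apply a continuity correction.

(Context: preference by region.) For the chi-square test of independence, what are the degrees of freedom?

df = (r−1)(c−1) = (2−1)·(2−1) = 1

degrees of freedom = 1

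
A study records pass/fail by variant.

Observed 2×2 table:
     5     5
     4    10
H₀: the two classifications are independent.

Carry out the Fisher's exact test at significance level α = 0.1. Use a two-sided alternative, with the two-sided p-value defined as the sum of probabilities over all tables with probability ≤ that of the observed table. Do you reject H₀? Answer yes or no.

Margins: r₁=10, r₂=14, c₁=9, c₂=15, n=24
p_obs = C(10,5)·C(14,4)/C(24,9); sum pmf over tables with pmf ≤ p_obs
p-value (two-sided) = 0.40285
At α=0.1: p ≥ α → fail to reject H₀

reject H₀: no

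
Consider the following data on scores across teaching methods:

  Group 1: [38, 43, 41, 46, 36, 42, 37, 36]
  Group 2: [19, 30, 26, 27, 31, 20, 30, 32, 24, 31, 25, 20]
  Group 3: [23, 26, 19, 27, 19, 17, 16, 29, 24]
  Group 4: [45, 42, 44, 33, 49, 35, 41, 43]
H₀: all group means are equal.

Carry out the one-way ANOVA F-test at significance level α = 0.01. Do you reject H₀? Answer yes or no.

reject H₀: yes

Group means [39.88, 26.25, 22.22, 41.50], grand mean 31.514
SSB = Σnᵢ(x̄ᵢ−x̄)² = 2466.563; SSW = ΣΣ(x−x̄ᵢ)² = 704.681
MSB = 2466.563/3 = 822.1876; MSW = 704.681/33 = 21.3540
F = MSB/MSW = 38.5028
df = (3, 33)
p-value (upper-tail) = 0.00000
At α=0.01: p < α → reject H₀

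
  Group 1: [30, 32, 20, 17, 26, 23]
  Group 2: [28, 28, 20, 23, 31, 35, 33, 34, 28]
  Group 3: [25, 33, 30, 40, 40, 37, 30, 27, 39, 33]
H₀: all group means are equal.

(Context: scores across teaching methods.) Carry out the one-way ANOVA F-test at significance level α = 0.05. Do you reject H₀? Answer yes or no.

Group means [24.67, 28.89, 33.40], grand mean 29.680
SSB = Σnᵢ(x̄ᵢ−x̄)² = 294.818; SSW = ΣΣ(x−x̄ᵢ)² = 634.622
MSB = 294.818/2 = 147.4089; MSW = 634.622/22 = 28.8465
F = MSB/MSW = 5.1101
df = (2, 22)
p-value (upper-tail) = 0.01504
At α=0.05: p < α → reject H₀

reject H₀: yes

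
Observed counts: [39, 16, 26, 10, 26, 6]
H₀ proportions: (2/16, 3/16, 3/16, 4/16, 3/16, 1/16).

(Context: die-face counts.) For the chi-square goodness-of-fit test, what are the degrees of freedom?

df = k − 1 = 6 − 1 = 5

degrees of freedom = 5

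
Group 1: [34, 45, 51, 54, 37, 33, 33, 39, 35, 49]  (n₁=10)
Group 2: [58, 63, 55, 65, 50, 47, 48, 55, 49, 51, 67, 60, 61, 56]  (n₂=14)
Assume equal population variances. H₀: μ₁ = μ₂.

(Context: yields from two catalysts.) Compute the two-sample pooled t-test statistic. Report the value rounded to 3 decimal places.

x̄₁=41.000, s₁=8.042, n₁=10
x̄₂=56.071, s₂=6.522, n₂=14
s_p² = [9·8.042² + 13·6.522²]/22 = 51.5877
SE = √(s_p²·(1/10+1/14)) = 2.9738
t = (41.000−56.071)/2.9738 = -5.0680
df = 22

test statistic = -5.068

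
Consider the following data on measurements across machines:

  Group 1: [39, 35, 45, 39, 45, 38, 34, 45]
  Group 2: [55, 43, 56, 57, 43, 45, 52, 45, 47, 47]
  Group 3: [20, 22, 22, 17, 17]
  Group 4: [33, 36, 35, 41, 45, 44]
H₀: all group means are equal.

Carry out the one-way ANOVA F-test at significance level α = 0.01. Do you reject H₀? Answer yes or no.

Group means [40.00, 49.00, 19.60, 39.00], grand mean 39.379
SSB = Σnᵢ(x̄ᵢ−x̄)² = 2885.628; SSW = ΣΣ(x−x̄ᵢ)² = 563.200
MSB = 2885.628/3 = 961.8759; MSW = 563.200/25 = 22.5280
F = MSB/MSW = 42.6969
df = (3, 25)
p-value (upper-tail) = 0.00000
At α=0.01: p < α → reject H₀

reject H₀: yes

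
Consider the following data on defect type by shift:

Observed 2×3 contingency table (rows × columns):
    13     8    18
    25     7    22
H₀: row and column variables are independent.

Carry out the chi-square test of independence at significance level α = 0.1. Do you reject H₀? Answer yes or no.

Row totals [39, 54], col totals [38, 15, 40], n=93
χ² = (13−15.94)²/15.94 + (8−6.29)²/6.29 + (18−16.77)²/16.77 + (25−22.06)²/22.06 + (7−8.71)²/8.71 + (22−23.23)²/23.23 = 1.8858
df = 2
p-value (upper-tail) = 0.38949
At α=0.1: p ≥ α → fail to reject H₀

reject H₀: no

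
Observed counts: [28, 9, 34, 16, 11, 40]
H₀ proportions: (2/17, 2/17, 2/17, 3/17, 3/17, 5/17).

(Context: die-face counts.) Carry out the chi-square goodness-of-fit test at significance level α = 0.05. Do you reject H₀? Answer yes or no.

reject H₀: yes

n = 138; E_i = n·p_i = [16.24, 16.24, 16.24, 24.35, 24.35, 40.59]
χ² = (28−16.24)²/16.24 + (9−16.24)²/16.24 + (34−16.24)²/16.24 + (16−24.35)²/24.35 + (11−24.35)²/24.35 + (40−40.59)²/40.59 = 41.3829
df = 5
p-value (upper-tail) = 0.00000
At α=0.05: p < α → reject H₀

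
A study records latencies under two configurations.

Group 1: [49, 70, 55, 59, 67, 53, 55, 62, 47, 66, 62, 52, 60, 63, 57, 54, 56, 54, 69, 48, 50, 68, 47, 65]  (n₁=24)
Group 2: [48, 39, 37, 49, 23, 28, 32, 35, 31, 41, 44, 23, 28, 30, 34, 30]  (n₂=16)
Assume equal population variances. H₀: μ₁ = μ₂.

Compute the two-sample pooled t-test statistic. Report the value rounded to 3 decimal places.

test statistic = 9.538

x̄₁=57.833, s₁=7.293, n₁=24
x̄₂=34.500, s₂=8.000, n₂=16
s_p² = [23·7.293² + 15·8.000²]/38 = 57.4561
SE = √(s_p²·(1/24+1/16)) = 2.4464
t = (57.833−34.500)/2.4464 = 9.5377
df = 38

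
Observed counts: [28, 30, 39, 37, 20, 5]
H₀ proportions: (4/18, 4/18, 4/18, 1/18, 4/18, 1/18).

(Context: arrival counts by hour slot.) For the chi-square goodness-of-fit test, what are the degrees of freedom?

degrees of freedom = 5

df = k − 1 = 6 − 1 = 5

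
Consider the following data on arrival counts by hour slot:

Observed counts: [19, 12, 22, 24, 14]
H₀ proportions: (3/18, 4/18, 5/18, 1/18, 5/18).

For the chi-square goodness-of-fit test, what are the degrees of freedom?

degrees of freedom = 4

df = k − 1 = 5 − 1 = 4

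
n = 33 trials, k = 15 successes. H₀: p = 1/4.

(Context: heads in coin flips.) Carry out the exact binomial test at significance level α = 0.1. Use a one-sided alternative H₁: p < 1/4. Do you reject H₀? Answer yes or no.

Exact binomial: n=33, k=15, p₀=1/4=0.2500
P(X≤15) from Σ C(n,i)·p₀^i·(1−p₀)^(n−i)
p-value (one-sided, H₁ less) = 0.99701
At α=0.1: p ≥ α → fail to reject H₀

reject H₀: no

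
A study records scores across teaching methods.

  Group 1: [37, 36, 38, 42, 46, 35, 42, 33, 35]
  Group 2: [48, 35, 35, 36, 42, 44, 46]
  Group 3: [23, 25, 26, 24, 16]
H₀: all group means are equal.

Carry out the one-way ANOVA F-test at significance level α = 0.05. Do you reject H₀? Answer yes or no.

Group means [38.22, 40.86, 22.80], grand mean 35.429
SSB = Σnᵢ(x̄ᵢ−x̄)² = 1073.930; SSW = ΣΣ(x−x̄ᵢ)² = 387.213
MSB = 1073.930/2 = 536.9651; MSW = 387.213/18 = 21.5118
F = MSB/MSW = 24.9614
df = (2, 18)
p-value (upper-tail) = 0.00001
At α=0.05: p < α → reject H₀

reject H₀: yes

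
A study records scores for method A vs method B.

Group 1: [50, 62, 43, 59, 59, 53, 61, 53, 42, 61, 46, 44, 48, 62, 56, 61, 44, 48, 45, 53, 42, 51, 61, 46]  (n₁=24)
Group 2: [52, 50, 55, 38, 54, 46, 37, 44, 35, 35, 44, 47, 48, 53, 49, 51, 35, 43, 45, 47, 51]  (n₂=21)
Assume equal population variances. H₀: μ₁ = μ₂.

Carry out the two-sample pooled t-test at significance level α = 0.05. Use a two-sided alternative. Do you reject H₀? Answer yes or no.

reject H₀: yes

x̄₁=52.083, s₁=7.247, n₁=24
x̄₂=45.667, s₂=6.460, n₂=21
s_p² = [23·7.247² + 20·6.460²]/43 = 47.5000
SE = √(s_p²·(1/24+1/21)) = 2.0594
t = (52.083−45.667)/2.0594 = 3.1158
df = 43
p-value (two-sided) = 0.00326
At α=0.05: p < α → reject H₀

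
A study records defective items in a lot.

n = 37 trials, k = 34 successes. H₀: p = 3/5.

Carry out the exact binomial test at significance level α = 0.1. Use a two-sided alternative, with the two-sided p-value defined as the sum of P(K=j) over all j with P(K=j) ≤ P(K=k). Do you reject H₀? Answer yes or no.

Exact binomial: n=37, k=34, p₀=3/5=0.6000
P(X=j) = C(n,j)·p₀^j·(1−p₀)^(n−j); p = Σ P(X=j) over j with P(X=j) ≤ P(X=34)
p-value (two-sided) = 0.00003
At α=0.1: p < α → reject H₀

reject H₀: yes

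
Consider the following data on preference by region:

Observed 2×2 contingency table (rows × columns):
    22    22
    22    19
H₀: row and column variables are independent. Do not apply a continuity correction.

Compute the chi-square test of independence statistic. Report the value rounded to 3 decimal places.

test statistic = 0.114

Row totals [44, 41], col totals [44, 41], n=85
χ² = (22−22.78)²/22.78 + (22−21.22)²/21.22 + (22−21.22)²/21.22 + (19−19.78)²/19.78 = 0.1138
df = 1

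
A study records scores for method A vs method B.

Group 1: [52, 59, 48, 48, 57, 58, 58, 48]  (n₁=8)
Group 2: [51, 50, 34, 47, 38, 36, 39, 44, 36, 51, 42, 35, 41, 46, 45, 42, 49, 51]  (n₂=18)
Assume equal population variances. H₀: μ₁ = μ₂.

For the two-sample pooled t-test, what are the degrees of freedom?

df = n₁ + n₂ − 2 = 8 + 18 − 2 = 24

degrees of freedom = 24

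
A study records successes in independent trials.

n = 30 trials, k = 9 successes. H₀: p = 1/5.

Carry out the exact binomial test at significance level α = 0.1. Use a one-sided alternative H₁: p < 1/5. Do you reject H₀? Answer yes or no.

Exact binomial: n=30, k=9, p₀=1/5=0.2000
P(X≤9) from Σ C(n,i)·p₀^i·(1−p₀)^(n−i)
p-value (one-sided, H₁ less) = 0.93891
At α=0.1: p ≥ α → fail to reject H₀

reject H₀: no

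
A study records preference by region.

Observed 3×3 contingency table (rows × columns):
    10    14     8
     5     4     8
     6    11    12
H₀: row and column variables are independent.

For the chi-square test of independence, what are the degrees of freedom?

df = (r−1)(c−1) = (3−1)·(3−1) = 4

degrees of freedom = 4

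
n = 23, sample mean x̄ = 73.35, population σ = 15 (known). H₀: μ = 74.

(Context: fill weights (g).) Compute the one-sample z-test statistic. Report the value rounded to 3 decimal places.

SE = σ/√n = 15/√23 = 3.1277
z = (x̄−μ₀)/SE = (73.35−74)/3.1277 = -0.2078

test statistic = -0.208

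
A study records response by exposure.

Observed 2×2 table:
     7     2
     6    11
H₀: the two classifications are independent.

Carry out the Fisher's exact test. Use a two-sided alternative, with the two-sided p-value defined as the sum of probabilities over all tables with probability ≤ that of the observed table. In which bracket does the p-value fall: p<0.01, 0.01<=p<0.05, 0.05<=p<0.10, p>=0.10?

Margins: r₁=9, r₂=17, c₁=13, c₂=13, n=26
p_obs = C(9,7)·C(17,6)/C(26,13); sum pmf over tables with pmf ≤ p_obs
p-value (two-sided) = 0.09684
→ bracket: 0.05<=p<0.10

p-value bracket: 0.05<=p<0.10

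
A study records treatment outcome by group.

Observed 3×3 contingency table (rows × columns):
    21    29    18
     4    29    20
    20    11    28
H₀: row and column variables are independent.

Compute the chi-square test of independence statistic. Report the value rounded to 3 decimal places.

test statistic = 23.094

Row totals [68, 53, 59], col totals [45, 69, 66], n=180
χ² = (21−17.00)²/17.00 + (29−26.07)²/26.07 + (18−24.93)²/24.93 + (4−13.25)²/13.25 + (29−20.32)²/20.32 + (20−19.43)²/19.43 + (20−14.75)²/14.75 + (11−22.62)²/22.62 + (28−21.63)²/21.63 = 23.0936
df = 4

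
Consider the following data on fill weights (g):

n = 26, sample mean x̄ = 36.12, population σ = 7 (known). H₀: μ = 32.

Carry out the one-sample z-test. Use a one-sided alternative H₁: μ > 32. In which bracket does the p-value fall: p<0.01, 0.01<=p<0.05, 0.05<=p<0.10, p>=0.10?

p-value bracket: p<0.01

SE = σ/√n = 7/√26 = 1.3728
z = (x̄−μ₀)/SE = (36.12−32)/1.3728 = 3.0011
p-value (one-sided, H₁ greater) = 0.00134
→ bracket: p<0.01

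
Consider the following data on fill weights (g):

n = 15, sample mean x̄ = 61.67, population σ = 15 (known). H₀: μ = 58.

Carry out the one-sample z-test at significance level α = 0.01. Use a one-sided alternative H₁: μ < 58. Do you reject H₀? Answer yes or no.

SE = σ/√n = 15/√15 = 3.8730
z = (x̄−μ₀)/SE = (61.67−58)/3.8730 = 0.9476
p-value (one-sided, H₁ less) = 0.82833
At α=0.01: p ≥ α → fail to reject H₀

reject H₀: no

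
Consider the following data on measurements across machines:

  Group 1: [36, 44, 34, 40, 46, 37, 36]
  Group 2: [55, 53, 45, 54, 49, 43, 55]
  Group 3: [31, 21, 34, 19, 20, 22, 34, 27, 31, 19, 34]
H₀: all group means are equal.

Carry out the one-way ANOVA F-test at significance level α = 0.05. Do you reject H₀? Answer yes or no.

Group means [39.00, 50.57, 26.55], grand mean 36.760
SSB = Σnᵢ(x̄ᵢ−x̄)² = 2518.118; SSW = ΣΣ(x−x̄ᵢ)² = 684.442
MSB = 2518.118/2 = 1259.0592; MSW = 684.442/22 = 31.1110
F = MSB/MSW = 40.4699
df = (2, 22)
p-value (upper-tail) = 0.00000
At α=0.05: p < α → reject H₀

reject H₀: yes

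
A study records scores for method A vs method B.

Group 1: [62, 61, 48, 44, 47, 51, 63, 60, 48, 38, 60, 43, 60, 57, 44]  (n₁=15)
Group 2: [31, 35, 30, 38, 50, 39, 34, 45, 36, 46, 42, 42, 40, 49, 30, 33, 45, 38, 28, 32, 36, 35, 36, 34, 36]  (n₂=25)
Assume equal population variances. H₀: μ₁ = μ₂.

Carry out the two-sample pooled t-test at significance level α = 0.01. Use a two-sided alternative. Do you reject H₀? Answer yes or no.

reject H₀: yes

x̄₁=52.400, s₁=8.365, n₁=15
x̄₂=37.600, s₂=6.000, n₂=25
s_p² = [14·8.365² + 24·6.000²]/38 = 48.5158
SE = √(s_p²·(1/15+1/25)) = 2.2749
t = (52.400−37.600)/2.2749 = 6.5059
df = 38
p-value (two-sided) = 0.00000
At α=0.01: p < α → reject H₀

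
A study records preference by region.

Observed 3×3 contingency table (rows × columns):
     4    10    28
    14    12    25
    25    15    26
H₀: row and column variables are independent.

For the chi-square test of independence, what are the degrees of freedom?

df = (r−1)(c−1) = (3−1)·(3−1) = 4

degrees of freedom = 4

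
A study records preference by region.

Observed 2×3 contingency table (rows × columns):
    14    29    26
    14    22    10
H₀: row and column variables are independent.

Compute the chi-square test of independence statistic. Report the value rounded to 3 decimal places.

test statistic = 3.617

Row totals [69, 46], col totals [28, 51, 36], n=115
χ² = (14−16.80)²/16.80 + (29−30.60)²/30.60 + (26−21.60)²/21.60 + (14−11.20)²/11.20 + (22−20.40)²/20.40 + (10−14.40)²/14.40 = 3.6166
df = 2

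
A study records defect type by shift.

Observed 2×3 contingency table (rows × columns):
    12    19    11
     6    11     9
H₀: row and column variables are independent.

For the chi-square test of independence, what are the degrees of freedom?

degrees of freedom = 2

df = (r−1)(c−1) = (2−1)·(3−1) = 2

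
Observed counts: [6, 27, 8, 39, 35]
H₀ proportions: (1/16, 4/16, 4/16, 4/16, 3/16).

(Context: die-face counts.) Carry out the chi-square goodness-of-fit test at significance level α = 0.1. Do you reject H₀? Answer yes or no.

reject H₀: yes

n = 115; E_i = n·p_i = [7.19, 28.75, 28.75, 28.75, 21.56]
χ² = (6−7.19)²/7.19 + (27−28.75)²/28.75 + (8−28.75)²/28.75 + (39−28.75)²/28.75 + (35−21.56)²/21.56 = 27.3072
df = 4
p-value (upper-tail) = 0.00002
At α=0.1: p < α → reject H₀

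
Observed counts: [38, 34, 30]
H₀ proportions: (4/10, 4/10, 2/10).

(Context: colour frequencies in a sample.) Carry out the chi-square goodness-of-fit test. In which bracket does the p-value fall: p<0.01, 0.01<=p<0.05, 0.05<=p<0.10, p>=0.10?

p-value bracket: 0.05<=p<0.10

n = 102; E_i = n·p_i = [40.80, 40.80, 20.40]
χ² = (38−40.80)²/40.80 + (34−40.80)²/40.80 + (30−20.40)²/20.40 = 5.8431
df = 2
p-value (upper-tail) = 0.05385
→ bracket: 0.05<=p<0.10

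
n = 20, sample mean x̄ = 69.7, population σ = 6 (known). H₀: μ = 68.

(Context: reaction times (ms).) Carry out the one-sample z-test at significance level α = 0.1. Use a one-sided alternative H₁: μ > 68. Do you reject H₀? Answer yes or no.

reject H₀: no

SE = σ/√n = 6/√20 = 1.3416
z = (x̄−μ₀)/SE = (69.7−68)/1.3416 = 1.2671
p-value (one-sided, H₁ greater) = 0.10256
At α=0.1: p ≥ α → fail to reject H₀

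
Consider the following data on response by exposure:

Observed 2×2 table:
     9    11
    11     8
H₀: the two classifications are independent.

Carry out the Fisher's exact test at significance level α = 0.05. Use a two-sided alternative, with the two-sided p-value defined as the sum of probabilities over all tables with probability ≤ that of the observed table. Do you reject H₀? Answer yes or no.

reject H₀: no

Margins: r₁=20, r₂=19, c₁=20, c₂=19, n=39
p_obs = C(20,9)·C(19,11)/C(39,20); sum pmf over tables with pmf ≤ p_obs
p-value (two-sided) = 0.52725
At α=0.05: p ≥ α → fail to reject H₀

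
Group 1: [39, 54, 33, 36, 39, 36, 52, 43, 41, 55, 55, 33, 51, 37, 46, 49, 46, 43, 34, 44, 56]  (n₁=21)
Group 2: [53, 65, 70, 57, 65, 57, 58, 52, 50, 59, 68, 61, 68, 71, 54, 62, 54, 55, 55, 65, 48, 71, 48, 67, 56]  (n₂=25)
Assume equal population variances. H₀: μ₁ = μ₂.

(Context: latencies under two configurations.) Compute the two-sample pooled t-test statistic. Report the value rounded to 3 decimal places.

test statistic = -7.062

x̄₁=43.905, s₁=7.784, n₁=21
x̄₂=59.560, s₂=7.235, n₂=25
s_p² = [20·7.784² + 24·7.235²]/44 = 56.0902
SE = √(s_p²·(1/21+1/25)) = 2.2169
t = (43.905−59.560)/2.2169 = -7.0618
df = 44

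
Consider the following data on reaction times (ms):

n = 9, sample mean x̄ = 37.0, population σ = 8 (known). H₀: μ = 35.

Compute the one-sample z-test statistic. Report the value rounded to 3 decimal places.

test statistic = 0.750

SE = σ/√n = 8/√9 = 2.6667
z = (x̄−μ₀)/SE = (37.0−35)/2.6667 = 0.7500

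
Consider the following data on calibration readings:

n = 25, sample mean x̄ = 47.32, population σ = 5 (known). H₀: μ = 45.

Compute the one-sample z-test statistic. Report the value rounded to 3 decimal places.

SE = σ/√n = 5/√25 = 1.0000
z = (x̄−μ₀)/SE = (47.32−45)/1.0000 = 2.3200

test statistic = 2.320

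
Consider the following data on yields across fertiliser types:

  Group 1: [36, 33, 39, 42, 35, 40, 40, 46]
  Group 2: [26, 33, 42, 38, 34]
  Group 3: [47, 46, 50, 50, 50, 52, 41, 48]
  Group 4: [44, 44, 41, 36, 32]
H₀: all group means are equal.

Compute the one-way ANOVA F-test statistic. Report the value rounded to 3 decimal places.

test statistic = 10.355

Group means [38.88, 34.60, 48.00, 39.40], grand mean 40.962
SSB = Σnᵢ(x̄ᵢ−x̄)² = 645.687; SSW = ΣΣ(x−x̄ᵢ)² = 457.275
MSB = 645.687/3 = 215.2288; MSW = 457.275/22 = 20.7852
F = MSB/MSW = 10.3549
df = (3, 22)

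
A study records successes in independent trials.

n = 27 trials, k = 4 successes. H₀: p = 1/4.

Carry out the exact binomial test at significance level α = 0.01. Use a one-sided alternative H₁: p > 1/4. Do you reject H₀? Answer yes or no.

reject H₀: no

Exact binomial: n=27, k=4, p₀=1/4=0.2500
P(X≥4) from Σ C(n,i)·p₀^i·(1−p₀)^(n−i)
p-value (one-sided, H₁ greater) = 0.93340
At α=0.01: p ≥ α → fail to reject H₀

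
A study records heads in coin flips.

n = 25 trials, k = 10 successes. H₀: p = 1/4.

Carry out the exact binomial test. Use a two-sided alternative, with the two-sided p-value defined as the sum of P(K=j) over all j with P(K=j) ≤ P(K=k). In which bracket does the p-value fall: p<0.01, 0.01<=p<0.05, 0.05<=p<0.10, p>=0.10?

Exact binomial: n=25, k=10, p₀=1/4=0.2500
P(X=j) = C(n,j)·p₀^j·(1−p₀)^(n−j); p = Σ P(X=j) over j with P(X=j) ≤ P(X=10)
p-value (two-sided) = 0.10344
→ bracket: p>=0.10

p-value bracket: p>=0.10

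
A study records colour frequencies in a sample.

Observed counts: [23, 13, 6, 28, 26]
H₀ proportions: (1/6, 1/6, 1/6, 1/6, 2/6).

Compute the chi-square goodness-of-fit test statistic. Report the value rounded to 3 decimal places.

n = 96; E_i = n·p_i = [16.00, 16.00, 16.00, 16.00, 32.00]
χ² = (23−16.00)²/16.00 + (13−16.00)²/16.00 + (6−16.00)²/16.00 + (28−16.00)²/16.00 + (26−32.00)²/32.00 = 20.0000
df = 4

test statistic = 20.000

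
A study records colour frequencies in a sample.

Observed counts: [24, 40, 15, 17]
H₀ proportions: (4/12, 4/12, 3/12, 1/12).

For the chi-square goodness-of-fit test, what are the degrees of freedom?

df = k − 1 = 4 − 1 = 3

degrees of freedom = 3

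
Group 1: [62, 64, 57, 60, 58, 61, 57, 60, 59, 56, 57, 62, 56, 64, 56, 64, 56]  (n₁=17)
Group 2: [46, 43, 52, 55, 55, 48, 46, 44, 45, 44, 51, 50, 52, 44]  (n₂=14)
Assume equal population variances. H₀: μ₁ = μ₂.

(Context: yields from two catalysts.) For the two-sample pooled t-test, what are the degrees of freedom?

df = n₁ + n₂ − 2 = 17 + 14 − 2 = 29

degrees of freedom = 29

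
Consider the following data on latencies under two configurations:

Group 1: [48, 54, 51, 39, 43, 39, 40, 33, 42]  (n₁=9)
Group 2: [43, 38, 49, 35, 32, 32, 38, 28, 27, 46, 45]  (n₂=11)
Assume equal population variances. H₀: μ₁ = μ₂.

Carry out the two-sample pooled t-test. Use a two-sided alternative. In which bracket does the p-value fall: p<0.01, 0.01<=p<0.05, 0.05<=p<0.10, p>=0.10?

p-value bracket: 0.05<=p<0.10

x̄₁=43.222, s₁=6.629, n₁=9
x̄₂=37.545, s₂=7.475, n₂=11
s_p² = [8·6.629² + 10·7.475²]/18 = 50.5713
SE = √(s_p²·(1/9+1/11)) = 3.1963
t = (43.222−37.545)/3.1963 = 1.7760
df = 18
p-value (two-sided) = 0.09263
→ bracket: 0.05<=p<0.10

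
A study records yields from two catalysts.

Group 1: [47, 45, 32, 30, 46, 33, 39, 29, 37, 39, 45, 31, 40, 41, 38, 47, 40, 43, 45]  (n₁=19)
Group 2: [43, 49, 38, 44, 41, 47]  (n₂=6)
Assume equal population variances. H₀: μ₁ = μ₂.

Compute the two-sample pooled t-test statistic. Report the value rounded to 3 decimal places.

x̄₁=39.316, s₁=5.963, n₁=19
x̄₂=43.667, s₂=3.983, n₂=6
s_p² = [18·5.963² + 5·3.983²]/23 = 31.2799
SE = √(s_p²·(1/19+1/6)) = 2.6191
t = (39.316−43.667)/2.6191 = -1.6612
df = 23

test statistic = -1.661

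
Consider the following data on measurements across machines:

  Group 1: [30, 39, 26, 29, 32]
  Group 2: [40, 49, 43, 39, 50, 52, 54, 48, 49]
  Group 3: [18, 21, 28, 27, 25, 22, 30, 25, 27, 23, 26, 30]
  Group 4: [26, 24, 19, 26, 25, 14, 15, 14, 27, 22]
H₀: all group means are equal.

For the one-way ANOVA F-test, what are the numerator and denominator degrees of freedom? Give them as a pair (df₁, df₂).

degrees of freedom = [3, 32]

k = 4 groups, N = 36 total
df = (k−1, N−k) = (4−1, 36−4) = (3, 32)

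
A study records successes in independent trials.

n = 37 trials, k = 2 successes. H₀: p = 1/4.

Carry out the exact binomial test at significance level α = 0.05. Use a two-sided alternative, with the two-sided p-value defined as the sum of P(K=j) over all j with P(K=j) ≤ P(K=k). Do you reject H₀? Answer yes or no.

reject H₀: yes

Exact binomial: n=37, k=2, p₀=1/4=0.2500
P(X=j) = C(n,j)·p₀^j·(1−p₀)^(n−j); p = Σ P(X=j) over j with P(X=j) ≤ P(X=2)
p-value (two-sided) = 0.00368
At α=0.05: p < α → reject H₀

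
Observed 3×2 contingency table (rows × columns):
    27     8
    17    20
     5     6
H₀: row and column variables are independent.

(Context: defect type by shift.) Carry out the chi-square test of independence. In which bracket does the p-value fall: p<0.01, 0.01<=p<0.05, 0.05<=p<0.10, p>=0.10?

p-value bracket: 0.01<=p<0.05

Row totals [35, 37, 11], col totals [49, 34], n=83
χ² = (27−20.66)²/20.66 + (8−14.34)²/14.34 + (17−21.84)²/21.84 + (20−15.16)²/15.16 + (5−6.49)²/6.49 + (6−4.51)²/4.51 = 8.2056
df = 2
p-value (upper-tail) = 0.01653
→ bracket: 0.01<=p<0.05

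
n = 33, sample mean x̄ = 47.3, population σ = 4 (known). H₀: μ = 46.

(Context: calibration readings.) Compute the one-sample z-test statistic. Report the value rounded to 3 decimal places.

test statistic = 1.867

SE = σ/√n = 4/√33 = 0.6963
z = (x̄−μ₀)/SE = (47.3−46)/0.6963 = 1.8670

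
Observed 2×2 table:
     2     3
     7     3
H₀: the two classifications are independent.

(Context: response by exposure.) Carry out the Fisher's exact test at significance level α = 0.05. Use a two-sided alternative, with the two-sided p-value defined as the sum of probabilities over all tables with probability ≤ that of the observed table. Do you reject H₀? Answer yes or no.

Margins: r₁=5, r₂=10, c₁=9, c₂=6, n=15
p_obs = C(5,2)·C(10,7)/C(15,9); sum pmf over tables with pmf ≤ p_obs
p-value (two-sided) = 0.32867
At α=0.05: p ≥ α → fail to reject H₀

reject H₀: no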